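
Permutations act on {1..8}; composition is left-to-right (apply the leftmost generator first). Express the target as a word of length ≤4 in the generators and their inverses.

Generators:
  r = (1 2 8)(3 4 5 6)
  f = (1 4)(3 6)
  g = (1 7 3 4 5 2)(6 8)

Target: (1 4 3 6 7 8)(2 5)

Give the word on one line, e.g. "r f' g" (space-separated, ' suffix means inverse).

  after r: (1 2 8)(3 4 5 6)
  after g': (1 5 8 2 6 7)
  after r': (1 4 3 6 7 8)(2 5)

r g' r'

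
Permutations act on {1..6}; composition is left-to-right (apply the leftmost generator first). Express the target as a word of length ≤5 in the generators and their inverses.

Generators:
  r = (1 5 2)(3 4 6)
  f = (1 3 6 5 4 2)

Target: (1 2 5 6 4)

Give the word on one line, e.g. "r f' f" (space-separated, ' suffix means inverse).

r f' r f' r'

  after r: (1 5 2)(3 4 6)
  after f': (1 6)(3 5 4)
  after r: (1 3 2)(5 6)
  after f': (3 4 5)
  after r': (1 2 5 6 4)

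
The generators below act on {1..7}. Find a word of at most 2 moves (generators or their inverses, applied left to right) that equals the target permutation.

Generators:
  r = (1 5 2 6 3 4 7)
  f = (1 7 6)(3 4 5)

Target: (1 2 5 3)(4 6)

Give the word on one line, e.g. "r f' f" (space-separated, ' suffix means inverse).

  after f': (1 6 7)(3 5 4)
  after r': (1 2 5 3)(4 6)

f' r'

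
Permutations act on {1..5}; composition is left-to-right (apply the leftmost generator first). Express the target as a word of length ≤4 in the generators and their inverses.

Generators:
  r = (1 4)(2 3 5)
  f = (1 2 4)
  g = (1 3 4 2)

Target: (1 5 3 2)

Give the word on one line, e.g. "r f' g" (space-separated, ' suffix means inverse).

f r'

  after f: (1 2 4)
  after r': (1 5 3 2)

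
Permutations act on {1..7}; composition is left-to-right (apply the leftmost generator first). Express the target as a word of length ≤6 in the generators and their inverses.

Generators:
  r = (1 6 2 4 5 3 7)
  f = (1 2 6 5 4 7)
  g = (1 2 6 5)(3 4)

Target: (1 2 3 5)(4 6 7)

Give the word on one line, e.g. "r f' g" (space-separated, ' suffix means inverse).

  after r': (1 7 3 5 4 2 6)
  after g: (1 7 4 6 2 5 3)
  after r: (2 3 6 4)(5 7)
  after f: (1 2 3 5)(4 6 7)

r' g r f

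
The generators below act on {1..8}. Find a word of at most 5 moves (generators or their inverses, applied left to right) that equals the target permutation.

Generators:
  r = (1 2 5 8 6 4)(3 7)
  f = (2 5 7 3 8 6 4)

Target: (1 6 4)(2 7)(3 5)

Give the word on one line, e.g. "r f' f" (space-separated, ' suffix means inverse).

  after f: (2 5 7 3 8 6 4)
  after r: (1 2 8 4 5 3 6)
  after f': (1 4 2 3 8 6)(5 7)
  after r': (1 6 4)(2 7)(3 5)

f r f' r'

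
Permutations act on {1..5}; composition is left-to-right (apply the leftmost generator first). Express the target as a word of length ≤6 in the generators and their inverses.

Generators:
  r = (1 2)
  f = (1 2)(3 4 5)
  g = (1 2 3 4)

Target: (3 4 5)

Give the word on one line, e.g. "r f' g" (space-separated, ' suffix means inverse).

f' r' f' r

  after f': (1 2)(3 5 4)
  after r': (3 5 4)
  after f': (1 2)(3 4 5)
  after r: (3 4 5)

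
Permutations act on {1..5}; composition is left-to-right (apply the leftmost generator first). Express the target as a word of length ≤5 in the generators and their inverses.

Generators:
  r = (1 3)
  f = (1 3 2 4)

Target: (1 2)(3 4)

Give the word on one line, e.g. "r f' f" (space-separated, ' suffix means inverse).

f f r r

  after f: (1 3 2 4)
  after f: (1 2)(3 4)
  after r: (1 2 3 4)
  after r: (1 2)(3 4)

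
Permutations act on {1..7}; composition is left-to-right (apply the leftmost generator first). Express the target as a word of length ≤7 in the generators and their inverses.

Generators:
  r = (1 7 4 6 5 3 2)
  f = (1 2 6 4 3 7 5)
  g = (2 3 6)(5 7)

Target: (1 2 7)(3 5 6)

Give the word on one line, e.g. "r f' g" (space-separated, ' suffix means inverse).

g' f r g' f

  after g': (2 6 3)(5 7)
  after f: (1 2 4 3 6 7)
  after r: (2 6 4)(3 5)
  after g': (2 3 7 5)(4 6)
  after f: (1 2 7)(3 5 6)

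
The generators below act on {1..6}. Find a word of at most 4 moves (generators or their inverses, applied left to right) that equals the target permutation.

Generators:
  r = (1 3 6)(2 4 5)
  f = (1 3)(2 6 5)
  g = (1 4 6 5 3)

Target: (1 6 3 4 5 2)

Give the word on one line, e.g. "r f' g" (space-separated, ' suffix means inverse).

  after r: (1 3 6)(2 4 5)
  after r: (1 6 3)(2 5 4)
  after g: (1 5 6)(2 3 4)
  after f': (1 6 3 4 5 2)

r r g f'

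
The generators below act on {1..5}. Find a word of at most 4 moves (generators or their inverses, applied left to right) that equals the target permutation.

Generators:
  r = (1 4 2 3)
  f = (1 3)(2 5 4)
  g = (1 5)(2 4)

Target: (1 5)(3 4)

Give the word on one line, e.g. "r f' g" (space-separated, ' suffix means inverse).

f' g' f' g

  after f': (1 3)(2 4 5)
  after g': (1 3 5 4)
  after f': (2 4 3)
  after g: (1 5)(3 4)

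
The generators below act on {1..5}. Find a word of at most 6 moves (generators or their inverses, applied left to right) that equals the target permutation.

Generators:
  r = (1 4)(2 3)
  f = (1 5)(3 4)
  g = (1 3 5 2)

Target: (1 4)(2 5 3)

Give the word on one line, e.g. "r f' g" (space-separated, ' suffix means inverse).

f' g' f g' g'

  after f': (1 5)(3 4)
  after g': (1 3 4)(2 5)
  after f: (1 4 5 2)
  after g': (1 4 3)
  after g': (1 4)(2 5 3)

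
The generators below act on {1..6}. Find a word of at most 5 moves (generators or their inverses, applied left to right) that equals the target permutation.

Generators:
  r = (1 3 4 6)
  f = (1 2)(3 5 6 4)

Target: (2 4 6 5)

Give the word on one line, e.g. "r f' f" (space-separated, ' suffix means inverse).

  after f: (1 2)(3 5 6 4)
  after r: (1 2 3 5)
  after f': (2 4 6 5)

f r f'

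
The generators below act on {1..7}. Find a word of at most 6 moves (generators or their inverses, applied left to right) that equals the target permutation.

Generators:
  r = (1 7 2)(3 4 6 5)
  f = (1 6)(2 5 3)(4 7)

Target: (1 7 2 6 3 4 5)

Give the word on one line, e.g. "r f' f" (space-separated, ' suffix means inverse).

f r f' r'

  after f: (1 6)(2 5 3)(4 7)
  after r: (1 5 4 2 3)(6 7)
  after f': (1 2 5 7)(3 6 4)
  after r': (1 7 2 6 3 4 5)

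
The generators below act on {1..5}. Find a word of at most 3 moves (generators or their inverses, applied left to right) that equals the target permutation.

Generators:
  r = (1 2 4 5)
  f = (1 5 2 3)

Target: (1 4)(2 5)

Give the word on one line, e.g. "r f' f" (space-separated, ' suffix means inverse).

r' r'

  after r': (1 5 4 2)
  after r': (1 4)(2 5)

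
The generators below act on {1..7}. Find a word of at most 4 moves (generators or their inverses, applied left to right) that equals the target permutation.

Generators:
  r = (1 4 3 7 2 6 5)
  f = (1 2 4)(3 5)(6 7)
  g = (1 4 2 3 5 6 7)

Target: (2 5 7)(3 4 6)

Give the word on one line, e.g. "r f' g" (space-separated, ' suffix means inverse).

g f' g' f

  after g: (1 4 2 3 5 6 7)
  after f': (1 2 5 7 4)
  after g': (1 4 7)(2 3)(5 6)
  after f: (2 5 7)(3 4 6)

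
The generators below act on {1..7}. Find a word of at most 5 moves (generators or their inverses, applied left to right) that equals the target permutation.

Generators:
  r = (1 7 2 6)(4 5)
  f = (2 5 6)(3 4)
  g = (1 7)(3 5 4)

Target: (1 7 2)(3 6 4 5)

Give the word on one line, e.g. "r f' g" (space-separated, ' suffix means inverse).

  after r': (1 6 2 7)(4 5)
  after f: (1 2 7)(3 4 6 5)
  after r': (1 7 6 4 2)(3 5)
  after f': (1 7 5 4 6 3 2)
  after f': (1 7 2)(3 6 4 5)

r' f r' f' f'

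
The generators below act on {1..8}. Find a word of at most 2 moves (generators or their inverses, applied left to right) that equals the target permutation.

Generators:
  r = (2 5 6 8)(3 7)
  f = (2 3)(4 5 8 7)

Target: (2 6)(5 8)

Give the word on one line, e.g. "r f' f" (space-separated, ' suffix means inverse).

  after r': (2 8 6 5)(3 7)
  after r': (2 6)(5 8)

r' r'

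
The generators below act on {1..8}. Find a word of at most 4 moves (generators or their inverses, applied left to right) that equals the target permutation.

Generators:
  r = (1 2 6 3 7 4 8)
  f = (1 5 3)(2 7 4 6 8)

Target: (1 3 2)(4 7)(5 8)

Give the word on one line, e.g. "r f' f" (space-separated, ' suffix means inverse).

  after f: (1 5 3)(2 7 4 6 8)
  after r': (1 5 6 4 2 3 8)
  after f: (1 3 2)(4 7)(5 8)

f r' f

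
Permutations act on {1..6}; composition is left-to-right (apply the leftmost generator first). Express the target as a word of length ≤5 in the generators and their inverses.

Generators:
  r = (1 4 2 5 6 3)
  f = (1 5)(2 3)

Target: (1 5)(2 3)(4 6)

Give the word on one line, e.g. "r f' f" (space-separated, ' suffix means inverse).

  after r': (1 3 6 5 2 4)
  after r': (1 6 2)(3 5 4)
  after r': (1 5)(2 3)(4 6)

r' r' r'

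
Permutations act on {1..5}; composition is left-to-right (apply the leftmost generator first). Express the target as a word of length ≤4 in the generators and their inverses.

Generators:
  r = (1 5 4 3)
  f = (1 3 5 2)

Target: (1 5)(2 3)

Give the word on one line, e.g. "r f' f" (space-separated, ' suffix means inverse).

  after r: (1 5 4 3)
  after f': (1 3 2 5 4)
  after r': (1 4 3 2)
  after r': (1 5)(2 3)

r f' r' r'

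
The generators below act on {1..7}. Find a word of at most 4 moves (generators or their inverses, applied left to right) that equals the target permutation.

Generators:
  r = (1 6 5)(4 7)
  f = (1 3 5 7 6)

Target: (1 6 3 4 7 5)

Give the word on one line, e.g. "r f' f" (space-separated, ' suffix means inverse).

  after f: (1 3 5 7 6)
  after f: (1 5 6 3 7)
  after r': (1 6 3 4 7 5)

f f r'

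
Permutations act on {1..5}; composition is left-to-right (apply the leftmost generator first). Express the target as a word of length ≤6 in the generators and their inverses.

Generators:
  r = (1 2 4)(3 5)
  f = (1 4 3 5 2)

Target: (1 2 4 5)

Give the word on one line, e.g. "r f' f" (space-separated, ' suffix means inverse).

  after r': (1 4 2)(3 5)
  after f': (4 5)
  after r': (1 4 3 5 2)
  after r': (1 2 4 5)

r' f' r' r'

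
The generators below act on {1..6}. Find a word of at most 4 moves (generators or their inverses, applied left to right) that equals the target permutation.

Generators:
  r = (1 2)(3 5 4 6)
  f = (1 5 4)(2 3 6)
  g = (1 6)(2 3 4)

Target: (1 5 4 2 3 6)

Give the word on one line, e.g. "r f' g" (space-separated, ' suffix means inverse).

  after f': (1 4 5)(2 6 3)
  after r': (1 5 2 4 3)
  after g': (1 5 4 2 3 6)

f' r' g'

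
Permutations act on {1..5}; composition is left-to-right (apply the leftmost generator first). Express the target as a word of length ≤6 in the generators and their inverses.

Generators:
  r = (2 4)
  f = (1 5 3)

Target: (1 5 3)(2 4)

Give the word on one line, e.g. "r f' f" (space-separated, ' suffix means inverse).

  after f: (1 5 3)
  after f: (1 3 5)
  after r: (1 3 5)(2 4)
  after f': (1 5 3)(2 4)

f f r f'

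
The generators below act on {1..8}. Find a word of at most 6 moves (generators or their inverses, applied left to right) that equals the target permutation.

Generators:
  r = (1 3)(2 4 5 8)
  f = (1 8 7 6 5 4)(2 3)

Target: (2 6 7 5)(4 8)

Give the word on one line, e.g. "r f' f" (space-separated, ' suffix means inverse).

  after r': (1 3)(2 8 5 4)
  after f: (1 2 7 6 5)(3 8 4)
  after r: (1 4)(2 7 6 8 5 3)
  after f: (2 6 7 5)(4 8)

r' f r f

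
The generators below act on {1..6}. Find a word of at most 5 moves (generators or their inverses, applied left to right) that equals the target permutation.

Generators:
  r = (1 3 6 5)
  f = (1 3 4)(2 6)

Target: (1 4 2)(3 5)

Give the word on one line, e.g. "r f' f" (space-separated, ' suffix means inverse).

r f' r f r

  after r: (1 3 6 5)
  after f': (2 6 5 4 3)
  after r: (1 3 2 5 4 6)
  after f: (1 4 2 5)(3 6)
  after r: (1 4 2)(3 5)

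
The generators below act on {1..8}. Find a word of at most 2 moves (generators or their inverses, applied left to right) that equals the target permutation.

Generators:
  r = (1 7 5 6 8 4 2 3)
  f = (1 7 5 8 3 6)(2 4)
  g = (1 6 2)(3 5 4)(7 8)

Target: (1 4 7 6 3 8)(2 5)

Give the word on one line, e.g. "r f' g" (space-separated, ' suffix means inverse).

g' r'

  after g': (1 2 6)(3 4 5)(7 8)
  after r': (1 4 7 6 3 8)(2 5)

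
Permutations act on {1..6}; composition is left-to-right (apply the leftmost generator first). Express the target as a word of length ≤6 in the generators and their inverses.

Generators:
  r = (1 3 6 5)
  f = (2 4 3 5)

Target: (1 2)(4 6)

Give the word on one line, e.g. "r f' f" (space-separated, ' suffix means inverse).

  after r: (1 3 6 5)
  after f': (1 4 2 5)(3 6)
  after f': (1 2 3 6 4 5)
  after r': (1 2)(4 6)

r f' f' r'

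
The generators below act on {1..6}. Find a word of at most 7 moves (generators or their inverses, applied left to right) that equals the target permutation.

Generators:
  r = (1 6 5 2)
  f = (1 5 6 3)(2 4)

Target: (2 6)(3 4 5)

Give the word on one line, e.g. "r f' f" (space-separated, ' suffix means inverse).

  after f: (1 5 6 3)(2 4)
  after r': (1 6 3 2 4 5)
  after f': (1 5 3 4)
  after r: (1 2)(3 4 6 5)
  after r: (2 6)(3 4 5)

f r' f' r r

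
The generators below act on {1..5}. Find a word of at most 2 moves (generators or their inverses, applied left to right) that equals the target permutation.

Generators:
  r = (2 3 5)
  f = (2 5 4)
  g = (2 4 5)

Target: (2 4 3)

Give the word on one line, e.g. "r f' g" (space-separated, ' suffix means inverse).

g r'

  after g: (2 4 5)
  after r': (2 4 3)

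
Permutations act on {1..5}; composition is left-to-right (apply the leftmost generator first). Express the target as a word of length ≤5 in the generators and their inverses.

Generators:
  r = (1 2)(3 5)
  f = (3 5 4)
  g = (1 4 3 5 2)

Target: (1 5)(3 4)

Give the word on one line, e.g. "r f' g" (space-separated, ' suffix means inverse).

  after g: (1 4 3 5 2)
  after r: (1 4 5)
  after r: (1 4 3 5 2)
  after f: (1 3 4 5 2)
  after r': (1 5)(3 4)

g r r f r'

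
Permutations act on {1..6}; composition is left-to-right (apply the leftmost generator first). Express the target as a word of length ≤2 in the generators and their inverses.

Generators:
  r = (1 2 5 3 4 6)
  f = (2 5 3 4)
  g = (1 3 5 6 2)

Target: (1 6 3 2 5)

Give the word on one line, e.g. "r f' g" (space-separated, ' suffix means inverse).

  after g': (1 2 6 5 3)
  after g': (1 6 3 2 5)

g' g'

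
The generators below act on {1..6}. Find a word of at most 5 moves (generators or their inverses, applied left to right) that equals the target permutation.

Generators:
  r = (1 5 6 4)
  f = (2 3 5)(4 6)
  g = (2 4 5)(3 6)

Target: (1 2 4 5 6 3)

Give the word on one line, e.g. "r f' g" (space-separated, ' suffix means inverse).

  after g': (2 5 4)(3 6)
  after g': (2 4 5)
  after f: (2 6 4)(3 5)
  after r': (1 4 2 5 3)
  after g': (1 2 4 5 6 3)

g' g' f r' g'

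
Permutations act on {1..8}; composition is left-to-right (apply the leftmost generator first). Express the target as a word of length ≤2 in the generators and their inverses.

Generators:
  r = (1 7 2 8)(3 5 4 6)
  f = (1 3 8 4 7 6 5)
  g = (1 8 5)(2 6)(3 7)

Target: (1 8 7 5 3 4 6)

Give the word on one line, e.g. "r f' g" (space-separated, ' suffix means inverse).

f f

  after f: (1 3 8 4 7 6 5)
  after f: (1 8 7 5 3 4 6)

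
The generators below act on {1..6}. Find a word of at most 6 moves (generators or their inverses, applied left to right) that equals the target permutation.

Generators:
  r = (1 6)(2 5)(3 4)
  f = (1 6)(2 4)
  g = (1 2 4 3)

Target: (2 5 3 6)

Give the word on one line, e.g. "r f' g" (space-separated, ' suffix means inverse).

  after r': (1 6)(2 5)(3 4)
  after g': (1 6 3 2 5)
  after g': (1 6 4 2 5 3)
  after f': (2 5 3 6)

r' g' g' f'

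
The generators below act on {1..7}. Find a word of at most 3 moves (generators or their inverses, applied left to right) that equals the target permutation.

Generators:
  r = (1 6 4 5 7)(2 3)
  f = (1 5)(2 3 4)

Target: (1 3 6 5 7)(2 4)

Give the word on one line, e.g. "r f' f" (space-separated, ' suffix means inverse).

  after f: (1 5)(2 3 4)
  after r': (1 4 3 6)(5 7)
  after f': (1 3 6 5 7)(2 4)

f r' f'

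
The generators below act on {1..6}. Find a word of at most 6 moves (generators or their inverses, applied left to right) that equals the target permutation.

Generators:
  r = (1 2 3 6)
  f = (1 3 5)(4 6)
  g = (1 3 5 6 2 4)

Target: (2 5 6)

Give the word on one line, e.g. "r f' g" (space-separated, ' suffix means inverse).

r f' g g

  after r: (1 2 3 6)
  after f': (1 2)(3 4 6 5)
  after g: (1 4 2 3)
  after g: (2 5 6)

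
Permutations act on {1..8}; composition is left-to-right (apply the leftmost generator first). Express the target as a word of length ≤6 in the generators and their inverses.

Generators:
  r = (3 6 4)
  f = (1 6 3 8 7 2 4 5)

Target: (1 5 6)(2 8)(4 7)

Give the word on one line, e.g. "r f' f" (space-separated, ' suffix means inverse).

r' r' f r f

  after r': (3 4 6)
  after r': (3 6 4)
  after f: (1 6 5)(2 4 8 7)
  after r: (1 4 8 7 2 3 6 5)
  after f: (1 5 6)(2 8)(4 7)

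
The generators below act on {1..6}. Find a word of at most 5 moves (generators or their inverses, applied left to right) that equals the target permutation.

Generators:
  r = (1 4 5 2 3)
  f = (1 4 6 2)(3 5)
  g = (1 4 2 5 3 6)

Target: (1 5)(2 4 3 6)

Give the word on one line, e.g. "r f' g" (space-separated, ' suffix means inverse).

  after g: (1 4 2 5 3 6)
  after f': (2 3 4 6)
  after r': (1 3)(4 6 5)
  after g': (1 5)(2 4 3 6)

g f' r' g'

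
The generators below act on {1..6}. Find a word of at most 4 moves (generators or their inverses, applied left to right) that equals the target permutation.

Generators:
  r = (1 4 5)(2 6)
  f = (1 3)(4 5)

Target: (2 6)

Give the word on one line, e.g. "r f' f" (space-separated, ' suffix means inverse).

r r r

  after r: (1 4 5)(2 6)
  after r: (1 5 4)
  after r: (2 6)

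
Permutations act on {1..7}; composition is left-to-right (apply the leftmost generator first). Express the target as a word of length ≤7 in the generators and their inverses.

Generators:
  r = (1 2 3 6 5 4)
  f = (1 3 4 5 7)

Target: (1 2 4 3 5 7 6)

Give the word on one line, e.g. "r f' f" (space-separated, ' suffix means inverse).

  after r': (1 4 5 6 3 2)
  after f': (1 3 2 7 5 6)
  after r': (1 2 7 6 4 5 3)
  after f': (1 2 5)(3 7 6)
  after f': (1 2 4 3 5 7 6)

r' f' r' f' f'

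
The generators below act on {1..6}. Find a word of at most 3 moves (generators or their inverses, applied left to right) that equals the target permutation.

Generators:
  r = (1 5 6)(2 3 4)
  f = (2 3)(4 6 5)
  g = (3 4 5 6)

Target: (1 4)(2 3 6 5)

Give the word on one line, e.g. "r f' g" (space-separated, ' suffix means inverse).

  after f: (2 3)(4 6 5)
  after r: (1 5 2 4)
  after g': (1 4)(2 3 6 5)

f r g'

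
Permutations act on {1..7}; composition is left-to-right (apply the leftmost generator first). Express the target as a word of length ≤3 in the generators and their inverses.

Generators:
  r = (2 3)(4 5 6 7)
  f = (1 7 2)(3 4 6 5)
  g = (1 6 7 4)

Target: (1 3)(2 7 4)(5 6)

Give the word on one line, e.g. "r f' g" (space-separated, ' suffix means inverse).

  after f': (1 2 7)(3 5 6 4)
  after r: (1 3 6 5 7)(2 4)
  after g': (1 3)(2 7 4)(5 6)

f' r g'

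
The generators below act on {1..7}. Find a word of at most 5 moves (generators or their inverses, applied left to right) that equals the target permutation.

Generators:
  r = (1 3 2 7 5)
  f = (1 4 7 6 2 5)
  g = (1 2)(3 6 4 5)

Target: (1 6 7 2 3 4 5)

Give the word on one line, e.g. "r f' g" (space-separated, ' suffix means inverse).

  after f': (1 5 2 6 7 4)
  after r': (1 7 4 5 3)(2 6)
  after f: (1 6 5 3 4)
  after r': (1 6 7 2 3 4 5)

f' r' f r'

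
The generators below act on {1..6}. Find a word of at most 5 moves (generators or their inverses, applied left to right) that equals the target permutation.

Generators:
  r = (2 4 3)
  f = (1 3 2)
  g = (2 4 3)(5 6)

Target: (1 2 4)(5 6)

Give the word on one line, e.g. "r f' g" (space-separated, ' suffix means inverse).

g' f r

  after g': (2 3 4)(5 6)
  after f: (1 3 4)(5 6)
  after r: (1 2 4)(5 6)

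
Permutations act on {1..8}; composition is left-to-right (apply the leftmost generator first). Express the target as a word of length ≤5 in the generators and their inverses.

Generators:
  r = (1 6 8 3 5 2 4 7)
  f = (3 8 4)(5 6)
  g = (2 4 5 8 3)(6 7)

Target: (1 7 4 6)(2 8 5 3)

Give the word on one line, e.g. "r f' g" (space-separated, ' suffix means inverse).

  after r': (1 7 4 2 5 3 8 6)
  after g: (1 6)(2 8 7 5)
  after g: (1 7 8 6)(2 3)(4 5)
  after f: (1 7 4 6)(2 8 5 3)

r' g g f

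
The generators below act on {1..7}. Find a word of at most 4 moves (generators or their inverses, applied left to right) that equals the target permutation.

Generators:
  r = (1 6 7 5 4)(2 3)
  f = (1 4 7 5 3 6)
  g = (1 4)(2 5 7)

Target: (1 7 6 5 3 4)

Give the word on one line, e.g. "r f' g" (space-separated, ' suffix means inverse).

  after f: (1 4 7 5 3 6)
  after r': (1 5 2 3)(4 6)
  after r': (1 7 6 5 3 4)

f r' r'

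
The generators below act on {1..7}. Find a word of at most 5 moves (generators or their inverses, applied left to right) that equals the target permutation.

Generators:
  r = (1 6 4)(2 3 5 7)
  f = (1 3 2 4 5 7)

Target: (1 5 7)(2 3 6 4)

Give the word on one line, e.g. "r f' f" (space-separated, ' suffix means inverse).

r f f r f

  after r: (1 6 4)(2 3 5 7)
  after f: (1 6 5)(3 7 4)
  after f: (1 6 7 5 3)(2 4)
  after r: (1 4 3 6 2)
  after f: (1 5 7)(2 3 6 4)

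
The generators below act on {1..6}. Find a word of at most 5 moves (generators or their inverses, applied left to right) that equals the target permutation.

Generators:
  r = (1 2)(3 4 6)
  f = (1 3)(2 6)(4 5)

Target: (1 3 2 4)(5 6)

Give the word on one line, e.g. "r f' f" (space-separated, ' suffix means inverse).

r' f' r' r'

  after r': (1 2)(3 6 4)
  after f': (1 6 5 4)(2 3)
  after r': (1 4 2 6 5 3)
  after r': (1 3 2 4)(5 6)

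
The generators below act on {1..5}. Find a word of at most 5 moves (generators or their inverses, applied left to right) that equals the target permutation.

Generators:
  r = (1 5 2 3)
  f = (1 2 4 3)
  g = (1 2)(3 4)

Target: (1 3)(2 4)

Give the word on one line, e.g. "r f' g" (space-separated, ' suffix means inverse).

  after f': (1 3 4 2)
  after g': (1 4)
  after f: (1 3)(2 4)

f' g' f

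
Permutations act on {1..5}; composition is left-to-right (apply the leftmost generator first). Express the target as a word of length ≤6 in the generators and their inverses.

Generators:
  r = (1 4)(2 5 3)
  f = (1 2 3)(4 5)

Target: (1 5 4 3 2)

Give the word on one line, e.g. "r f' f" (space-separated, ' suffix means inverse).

r' r' f r

  after r': (1 4)(2 3 5)
  after r': (2 5 3)
  after f: (1 2 4 5)
  after r: (1 5 4 3 2)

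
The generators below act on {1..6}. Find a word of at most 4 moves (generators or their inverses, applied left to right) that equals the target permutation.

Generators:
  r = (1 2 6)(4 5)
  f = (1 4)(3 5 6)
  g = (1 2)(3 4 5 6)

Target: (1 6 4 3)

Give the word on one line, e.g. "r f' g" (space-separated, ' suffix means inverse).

  after g': (1 2)(3 6 5 4)
  after r: (1 6 4 3)

g' r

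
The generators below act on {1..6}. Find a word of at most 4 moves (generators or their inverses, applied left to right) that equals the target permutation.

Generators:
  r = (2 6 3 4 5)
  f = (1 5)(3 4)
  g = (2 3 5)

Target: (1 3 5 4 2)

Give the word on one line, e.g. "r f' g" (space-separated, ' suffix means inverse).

  after r': (2 5 4 3 6)
  after f': (1 5 3 6 2)
  after r: (1 2)(4 5)
  after g: (1 3 5 4 2)

r' f' r g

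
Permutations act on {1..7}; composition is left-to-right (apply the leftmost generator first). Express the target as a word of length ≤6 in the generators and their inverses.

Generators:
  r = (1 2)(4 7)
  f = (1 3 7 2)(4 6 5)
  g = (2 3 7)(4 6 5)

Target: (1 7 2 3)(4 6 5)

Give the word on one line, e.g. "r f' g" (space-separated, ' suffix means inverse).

  after g': (2 7 3)(4 5 6)
  after f: (1 3)
  after r: (1 3 2)(4 7)
  after r: (1 3)
  after g: (1 7 2 3)(4 6 5)

g' f r r g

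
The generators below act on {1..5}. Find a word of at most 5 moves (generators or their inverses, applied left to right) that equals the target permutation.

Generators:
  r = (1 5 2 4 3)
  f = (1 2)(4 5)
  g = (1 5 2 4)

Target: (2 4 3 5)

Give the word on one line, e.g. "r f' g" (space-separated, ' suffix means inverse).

g f r' r' r'

  after g: (1 5 2 4)
  after f: (1 4 2 5)
  after r': (1 2)(3 4 5)
  after r': (1 5 4)(2 3)
  after r': (2 4 3 5)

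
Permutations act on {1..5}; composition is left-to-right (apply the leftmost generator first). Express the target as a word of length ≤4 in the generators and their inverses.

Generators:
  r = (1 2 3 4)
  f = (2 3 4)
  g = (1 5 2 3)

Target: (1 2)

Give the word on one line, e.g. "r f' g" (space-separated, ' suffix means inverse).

  after f': (2 4 3)
  after r: (1 2)

f' r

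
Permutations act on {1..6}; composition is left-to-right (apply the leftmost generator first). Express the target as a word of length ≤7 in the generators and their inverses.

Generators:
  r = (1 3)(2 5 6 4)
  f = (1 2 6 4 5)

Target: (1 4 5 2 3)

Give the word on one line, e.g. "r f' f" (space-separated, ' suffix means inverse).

  after f: (1 2 6 4 5)
  after r': (1 4 2 5 3)
  after f: (1 5 3 2)(4 6)
  after r: (1 6 2 3 5)
  after f: (1 4 5 2 3)

f r' f r f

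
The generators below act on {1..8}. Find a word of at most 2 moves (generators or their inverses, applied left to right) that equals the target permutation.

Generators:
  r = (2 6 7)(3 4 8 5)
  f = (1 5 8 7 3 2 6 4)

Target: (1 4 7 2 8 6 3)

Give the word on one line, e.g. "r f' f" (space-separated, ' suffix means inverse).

  after r': (2 7 6)(3 5 8 4)
  after f': (1 4 7 2 8 6 3)

r' f'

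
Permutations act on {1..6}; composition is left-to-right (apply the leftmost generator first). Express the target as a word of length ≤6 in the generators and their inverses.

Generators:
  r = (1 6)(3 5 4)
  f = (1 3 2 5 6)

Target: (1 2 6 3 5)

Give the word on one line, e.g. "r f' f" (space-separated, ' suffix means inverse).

  after r': (1 6)(3 4 5)
  after f': (1 5)(2 3 4)
  after f': (1 2)(3 4)(5 6)
  after r': (1 2 6 3 5)

r' f' f' r'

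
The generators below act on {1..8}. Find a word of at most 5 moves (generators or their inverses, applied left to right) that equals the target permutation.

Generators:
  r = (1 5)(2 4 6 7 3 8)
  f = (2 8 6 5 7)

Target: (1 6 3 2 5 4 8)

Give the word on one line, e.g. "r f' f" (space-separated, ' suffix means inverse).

f' f' f' r f'

  after f': (2 7 5 6 8)
  after f': (2 5 8 7 6)
  after f': (2 6 7 8 5)
  after r: (1 5 4 6 3 8)(2 7)
  after f': (1 6 3 2 5 4 8)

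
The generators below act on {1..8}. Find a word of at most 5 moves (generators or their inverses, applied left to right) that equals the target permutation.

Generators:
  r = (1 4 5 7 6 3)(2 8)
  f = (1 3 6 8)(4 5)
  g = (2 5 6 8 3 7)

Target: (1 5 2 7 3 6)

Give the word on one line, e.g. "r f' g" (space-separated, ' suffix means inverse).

  after f: (1 3 6 8)(4 5)
  after f: (1 6)(3 8)
  after g': (1 5 2 7 3 6)

f f g'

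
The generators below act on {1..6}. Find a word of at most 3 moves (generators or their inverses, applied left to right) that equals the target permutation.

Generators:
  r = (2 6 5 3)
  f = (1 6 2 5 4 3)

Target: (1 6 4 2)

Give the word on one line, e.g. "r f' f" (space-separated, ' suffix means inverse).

  after f: (1 6 2 5 4 3)
  after r': (1 2 6 3)(4 5)
  after f': (1 6 4 2)

f r' f'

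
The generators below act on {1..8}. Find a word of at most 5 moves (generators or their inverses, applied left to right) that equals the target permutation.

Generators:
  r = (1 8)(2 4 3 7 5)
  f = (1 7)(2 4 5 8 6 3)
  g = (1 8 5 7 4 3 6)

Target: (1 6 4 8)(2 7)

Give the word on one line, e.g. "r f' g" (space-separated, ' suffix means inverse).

f r' f' r

  after f: (1 7)(2 4 5 8 6 3)
  after r': (1 3 5)(4 7 8 6)
  after f': (1 6 2 3 4)(5 7)
  after r: (1 6 4 8)(2 7)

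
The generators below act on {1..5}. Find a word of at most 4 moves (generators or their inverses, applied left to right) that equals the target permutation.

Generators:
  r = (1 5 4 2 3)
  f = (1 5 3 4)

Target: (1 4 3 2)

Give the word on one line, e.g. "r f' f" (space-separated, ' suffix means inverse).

r' f

  after r': (1 3 2 4 5)
  after f: (1 4 3 2)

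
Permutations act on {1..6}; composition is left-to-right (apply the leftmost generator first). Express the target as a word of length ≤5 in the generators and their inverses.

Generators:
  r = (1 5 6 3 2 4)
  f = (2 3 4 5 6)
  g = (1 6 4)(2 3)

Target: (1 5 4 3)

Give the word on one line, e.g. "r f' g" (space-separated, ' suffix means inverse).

g f' g f r'

  after g: (1 6 4)(2 3)
  after f': (1 5 4)(3 6)
  after g: (1 5)(2 3 4 6)
  after f: (1 6 3 5)(2 4)
  after r': (1 5 4 3)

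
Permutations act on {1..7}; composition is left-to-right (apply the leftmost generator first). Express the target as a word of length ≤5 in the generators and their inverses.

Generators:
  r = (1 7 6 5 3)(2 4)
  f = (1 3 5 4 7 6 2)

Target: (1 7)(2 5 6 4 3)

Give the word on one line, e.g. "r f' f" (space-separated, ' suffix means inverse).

  after f': (1 2 6 7 4 5 3)
  after r': (1 4 6)(2 7)
  after r': (1 2)(3 5 6)(4 7)
  after r': (1 4)(2 3 6 5 7)
  after f: (1 7)(2 5 6 4 3)

f' r' r' r' f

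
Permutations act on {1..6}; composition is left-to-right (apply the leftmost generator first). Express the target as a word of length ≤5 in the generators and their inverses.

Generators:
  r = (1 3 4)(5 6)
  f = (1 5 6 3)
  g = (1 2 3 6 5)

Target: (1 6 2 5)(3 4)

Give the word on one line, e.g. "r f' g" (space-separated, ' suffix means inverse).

f' g g r'

  after f': (1 3 6 5)
  after g: (1 6)(2 3 5)
  after g: (1 5 3)(2 6)
  after r': (1 6 2 5)(3 4)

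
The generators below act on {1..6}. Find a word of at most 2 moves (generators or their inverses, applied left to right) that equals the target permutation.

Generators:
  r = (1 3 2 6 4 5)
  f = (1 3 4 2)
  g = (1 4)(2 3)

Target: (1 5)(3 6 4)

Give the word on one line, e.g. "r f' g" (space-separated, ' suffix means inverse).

g' r

  after g': (1 4)(2 3)
  after r: (1 5)(3 6 4)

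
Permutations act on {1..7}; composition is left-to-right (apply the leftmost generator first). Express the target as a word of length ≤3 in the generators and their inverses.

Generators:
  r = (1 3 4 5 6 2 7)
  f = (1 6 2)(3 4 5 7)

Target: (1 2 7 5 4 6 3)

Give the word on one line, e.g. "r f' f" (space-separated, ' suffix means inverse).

  after f': (1 2 6)(3 7 5 4)
  after r': (1 6 7 4)(2 5 3)
  after f: (1 2 7 5 4 6 3)

f' r' f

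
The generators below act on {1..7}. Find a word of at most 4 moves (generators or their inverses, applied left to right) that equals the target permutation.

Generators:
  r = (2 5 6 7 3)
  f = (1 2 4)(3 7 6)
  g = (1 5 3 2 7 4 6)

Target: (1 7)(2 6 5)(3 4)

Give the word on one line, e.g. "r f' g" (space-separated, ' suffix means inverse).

f g' f' f'

  after f: (1 2 4)(3 7 6)
  after g': (1 3 2 7 4 6 5)
  after f': (1 6 5 4 7 2 3)
  after f': (1 7)(2 6 5)(3 4)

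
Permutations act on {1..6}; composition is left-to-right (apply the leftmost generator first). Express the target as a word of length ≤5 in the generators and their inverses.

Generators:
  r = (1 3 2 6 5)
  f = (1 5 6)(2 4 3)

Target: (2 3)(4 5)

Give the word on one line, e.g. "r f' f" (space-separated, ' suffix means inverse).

f' r r f r

  after f': (1 6 5)(2 3 4)
  after r: (1 5 3 4 6)
  after r: (2 6 3 4 5)
  after f: (1 5 4 6 2)
  after r: (2 3)(4 5)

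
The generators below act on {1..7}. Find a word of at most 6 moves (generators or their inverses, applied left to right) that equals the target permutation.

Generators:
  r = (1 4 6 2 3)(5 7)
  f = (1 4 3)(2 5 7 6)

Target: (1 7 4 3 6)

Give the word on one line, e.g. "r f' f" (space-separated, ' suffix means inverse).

  after r': (1 3 2 6 4)(5 7)
  after r': (1 2 4 3 6)
  after f: (1 5 7 6 4)(2 3)
  after r': (1 7 4 3 6)

r' r' f r'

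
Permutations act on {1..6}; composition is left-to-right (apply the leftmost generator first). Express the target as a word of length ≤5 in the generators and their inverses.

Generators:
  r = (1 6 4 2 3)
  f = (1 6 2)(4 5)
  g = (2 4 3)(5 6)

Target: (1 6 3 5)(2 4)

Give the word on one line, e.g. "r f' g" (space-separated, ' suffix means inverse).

  after f': (1 2 6)(4 5)
  after f': (1 6 2)
  after g': (1 5 6 3 4 2)
  after r': (1 5)(2 3 6)
  after g': (1 6 3 5)(2 4)

f' f' g' r' g'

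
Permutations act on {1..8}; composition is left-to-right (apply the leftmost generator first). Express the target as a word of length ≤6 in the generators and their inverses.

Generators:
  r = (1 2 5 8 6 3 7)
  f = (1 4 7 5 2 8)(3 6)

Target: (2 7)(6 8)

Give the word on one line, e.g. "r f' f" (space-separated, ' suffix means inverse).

  after r': (1 7 3 6 8 5 2)
  after f': (1 4)(2 8 7 6)
  after r': (1 4 7 8 3 6)(2 5)
  after f': (2 7)(6 8)

r' f' r' f'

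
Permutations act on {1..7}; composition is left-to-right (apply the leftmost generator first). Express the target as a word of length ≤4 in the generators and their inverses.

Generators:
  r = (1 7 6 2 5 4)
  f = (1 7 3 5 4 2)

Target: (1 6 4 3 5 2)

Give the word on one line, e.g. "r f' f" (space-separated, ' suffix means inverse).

f r f'

  after f: (1 7 3 5 4 2)
  after r: (1 6 2 7 3 4 5)
  after f': (1 6 4 3 5 2)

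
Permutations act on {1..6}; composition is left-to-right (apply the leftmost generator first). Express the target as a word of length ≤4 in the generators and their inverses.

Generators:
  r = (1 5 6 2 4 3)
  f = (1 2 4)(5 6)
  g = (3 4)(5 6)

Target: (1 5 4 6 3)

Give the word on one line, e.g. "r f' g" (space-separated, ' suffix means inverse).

  after f': (1 4 2)(5 6)
  after r': (1 2 3 4 6)
  after r': (1 6 3 2 4 5)
  after f': (1 5 4 6 3)

f' r' r' f'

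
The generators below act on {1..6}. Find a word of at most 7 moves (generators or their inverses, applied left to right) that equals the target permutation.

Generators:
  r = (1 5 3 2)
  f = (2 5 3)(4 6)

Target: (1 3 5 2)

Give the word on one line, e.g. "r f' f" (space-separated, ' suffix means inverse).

  after f: (2 5 3)(4 6)
  after f: (2 3 5)
  after f: (4 6)
  after r: (1 5 3 2)(4 6)
  after f: (1 3 5 2)

f f f r f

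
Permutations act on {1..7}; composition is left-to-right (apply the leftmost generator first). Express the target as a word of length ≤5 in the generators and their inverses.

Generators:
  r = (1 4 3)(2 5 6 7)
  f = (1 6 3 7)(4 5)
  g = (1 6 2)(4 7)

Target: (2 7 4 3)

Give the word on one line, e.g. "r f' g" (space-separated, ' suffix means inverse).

r' f g' r'

  after r': (1 3 4)(2 7 6 5)
  after f: (1 7 3 5 2)(4 6)
  after g': (1 4)(3 5 6 7)
  after r': (2 7 4 3)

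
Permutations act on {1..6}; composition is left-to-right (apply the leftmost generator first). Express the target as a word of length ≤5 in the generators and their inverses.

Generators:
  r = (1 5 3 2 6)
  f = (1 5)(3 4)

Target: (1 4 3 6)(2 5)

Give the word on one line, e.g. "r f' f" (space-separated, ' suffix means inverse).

  after r: (1 5 3 2 6)
  after r: (1 3 6 5 2)
  after f: (1 4 3 6)(2 5)

r r f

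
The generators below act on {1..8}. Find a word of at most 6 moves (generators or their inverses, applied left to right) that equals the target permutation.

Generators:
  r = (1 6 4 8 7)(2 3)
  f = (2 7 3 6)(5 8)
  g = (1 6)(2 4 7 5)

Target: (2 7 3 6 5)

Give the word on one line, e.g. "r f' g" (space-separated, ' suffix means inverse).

g r' g r'

  after g: (1 6)(2 4 7 5)
  after r': (2 6 7 5 3)(4 8)
  after g: (1 6 5 3 4 8 7 2)
  after r': (2 7 3 6 5)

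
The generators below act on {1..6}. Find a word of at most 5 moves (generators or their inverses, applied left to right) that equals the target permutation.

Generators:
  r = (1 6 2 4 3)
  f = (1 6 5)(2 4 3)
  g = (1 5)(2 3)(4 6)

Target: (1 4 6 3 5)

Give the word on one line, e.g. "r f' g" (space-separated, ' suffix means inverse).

r' r' r' f' f'

  after r': (1 3 4 2 6)
  after r': (1 4 6 3 2)
  after r': (1 2 3 6 4)
  after f': (1 3)(2 4 5 6)
  after f': (1 4 6 3 5)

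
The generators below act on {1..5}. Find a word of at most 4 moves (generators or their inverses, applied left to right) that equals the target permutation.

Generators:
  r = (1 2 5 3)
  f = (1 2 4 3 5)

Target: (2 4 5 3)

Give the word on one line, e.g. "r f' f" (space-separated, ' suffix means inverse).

r' f f

  after r': (1 3 5 2)
  after f: (1 5 4 3)
  after f: (2 4 5 3)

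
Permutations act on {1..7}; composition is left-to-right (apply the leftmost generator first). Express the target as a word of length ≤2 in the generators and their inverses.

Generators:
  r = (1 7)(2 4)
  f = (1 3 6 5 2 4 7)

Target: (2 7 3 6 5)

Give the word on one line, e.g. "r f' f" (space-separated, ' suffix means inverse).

r f

  after r: (1 7)(2 4)
  after f: (2 7 3 6 5)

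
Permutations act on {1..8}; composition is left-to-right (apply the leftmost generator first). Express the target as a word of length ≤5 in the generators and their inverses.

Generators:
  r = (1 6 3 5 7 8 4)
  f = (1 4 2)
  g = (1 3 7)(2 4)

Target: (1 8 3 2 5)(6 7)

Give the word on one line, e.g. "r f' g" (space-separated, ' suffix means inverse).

f g g r' g'

  after f: (1 4 2)
  after g: (1 2 3 7)
  after g: (1 4 2 7 3)
  after r': (1 8 7 6)(2 5 3 4)
  after g': (1 8 3 2 5)(6 7)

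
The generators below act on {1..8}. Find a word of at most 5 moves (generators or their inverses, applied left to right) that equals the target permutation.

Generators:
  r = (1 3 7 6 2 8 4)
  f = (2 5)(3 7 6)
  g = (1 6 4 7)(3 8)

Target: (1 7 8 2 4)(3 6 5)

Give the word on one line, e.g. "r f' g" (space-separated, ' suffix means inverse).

r' f' g r' f

  after r': (1 4 8 2 6 7 3)
  after f': (1 4 8 5 2 7 6 3)
  after g: (1 7 4 3 6 8 5 2)
  after r': (1 3 7 8 5 6 2 4)
  after f: (1 7 8 2 4)(3 6 5)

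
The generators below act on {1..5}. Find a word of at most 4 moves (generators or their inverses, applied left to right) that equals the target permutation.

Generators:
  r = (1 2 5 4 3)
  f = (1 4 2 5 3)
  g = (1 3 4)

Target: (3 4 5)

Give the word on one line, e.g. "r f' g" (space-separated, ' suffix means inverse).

  after f': (1 3 5 2 4)
  after r: (2 3 4)
  after g: (1 3)(2 4)
  after f: (3 4 5)

f' r g f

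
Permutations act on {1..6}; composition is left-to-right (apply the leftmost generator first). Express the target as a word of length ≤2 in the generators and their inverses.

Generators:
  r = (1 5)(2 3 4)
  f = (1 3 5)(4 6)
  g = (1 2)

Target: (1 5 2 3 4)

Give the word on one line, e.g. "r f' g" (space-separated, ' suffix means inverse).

r g

  after r: (1 5)(2 3 4)
  after g: (1 5 2 3 4)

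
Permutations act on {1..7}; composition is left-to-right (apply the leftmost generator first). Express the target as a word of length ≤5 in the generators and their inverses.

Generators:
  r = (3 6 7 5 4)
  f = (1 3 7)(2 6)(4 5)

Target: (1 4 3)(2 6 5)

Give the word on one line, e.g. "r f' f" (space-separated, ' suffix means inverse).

f' f' r' r' f'

  after f': (1 7 3)(2 6)(4 5)
  after f': (1 3 7)
  after r': (1 4 5 7)(3 6)
  after r': (1 5 6 4 7)
  after f': (1 4 3)(2 6 5)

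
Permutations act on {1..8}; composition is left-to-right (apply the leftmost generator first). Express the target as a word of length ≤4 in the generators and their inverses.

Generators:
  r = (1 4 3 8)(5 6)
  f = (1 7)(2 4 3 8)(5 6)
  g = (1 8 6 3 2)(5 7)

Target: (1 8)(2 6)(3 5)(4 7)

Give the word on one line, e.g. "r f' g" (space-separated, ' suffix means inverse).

f g' f g'

  after f: (1 7)(2 4 3 8)(5 6)
  after g': (1 5 8 3)(2 4 6 7)
  after f: (1 6)(2 3 7 4 5)
  after g': (1 8)(2 6)(3 5)(4 7)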